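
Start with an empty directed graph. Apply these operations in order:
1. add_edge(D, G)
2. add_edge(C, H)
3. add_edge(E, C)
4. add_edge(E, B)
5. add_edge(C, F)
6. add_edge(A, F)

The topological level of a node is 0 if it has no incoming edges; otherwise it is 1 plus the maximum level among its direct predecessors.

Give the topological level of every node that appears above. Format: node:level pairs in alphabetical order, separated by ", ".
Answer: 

Answer: A:0, B:1, C:1, D:0, E:0, F:2, G:1, H:2

Derivation:
Op 1: add_edge(D, G). Edges now: 1
Op 2: add_edge(C, H). Edges now: 2
Op 3: add_edge(E, C). Edges now: 3
Op 4: add_edge(E, B). Edges now: 4
Op 5: add_edge(C, F). Edges now: 5
Op 6: add_edge(A, F). Edges now: 6
Compute levels (Kahn BFS):
  sources (in-degree 0): A, D, E
  process A: level=0
    A->F: in-degree(F)=1, level(F)>=1
  process D: level=0
    D->G: in-degree(G)=0, level(G)=1, enqueue
  process E: level=0
    E->B: in-degree(B)=0, level(B)=1, enqueue
    E->C: in-degree(C)=0, level(C)=1, enqueue
  process G: level=1
  process B: level=1
  process C: level=1
    C->F: in-degree(F)=0, level(F)=2, enqueue
    C->H: in-degree(H)=0, level(H)=2, enqueue
  process F: level=2
  process H: level=2
All levels: A:0, B:1, C:1, D:0, E:0, F:2, G:1, H:2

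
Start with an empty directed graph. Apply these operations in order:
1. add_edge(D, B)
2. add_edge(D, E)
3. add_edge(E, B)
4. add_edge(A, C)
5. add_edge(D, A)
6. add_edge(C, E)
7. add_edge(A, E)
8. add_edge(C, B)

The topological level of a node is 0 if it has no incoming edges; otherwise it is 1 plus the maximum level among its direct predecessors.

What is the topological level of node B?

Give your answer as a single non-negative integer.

Answer: 4

Derivation:
Op 1: add_edge(D, B). Edges now: 1
Op 2: add_edge(D, E). Edges now: 2
Op 3: add_edge(E, B). Edges now: 3
Op 4: add_edge(A, C). Edges now: 4
Op 5: add_edge(D, A). Edges now: 5
Op 6: add_edge(C, E). Edges now: 6
Op 7: add_edge(A, E). Edges now: 7
Op 8: add_edge(C, B). Edges now: 8
Compute levels (Kahn BFS):
  sources (in-degree 0): D
  process D: level=0
    D->A: in-degree(A)=0, level(A)=1, enqueue
    D->B: in-degree(B)=2, level(B)>=1
    D->E: in-degree(E)=2, level(E)>=1
  process A: level=1
    A->C: in-degree(C)=0, level(C)=2, enqueue
    A->E: in-degree(E)=1, level(E)>=2
  process C: level=2
    C->B: in-degree(B)=1, level(B)>=3
    C->E: in-degree(E)=0, level(E)=3, enqueue
  process E: level=3
    E->B: in-degree(B)=0, level(B)=4, enqueue
  process B: level=4
All levels: A:1, B:4, C:2, D:0, E:3
level(B) = 4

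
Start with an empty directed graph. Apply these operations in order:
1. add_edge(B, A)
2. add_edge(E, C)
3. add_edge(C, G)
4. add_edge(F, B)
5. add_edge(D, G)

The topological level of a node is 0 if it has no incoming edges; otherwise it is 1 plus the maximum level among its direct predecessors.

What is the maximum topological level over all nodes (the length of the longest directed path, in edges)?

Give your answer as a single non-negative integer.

Op 1: add_edge(B, A). Edges now: 1
Op 2: add_edge(E, C). Edges now: 2
Op 3: add_edge(C, G). Edges now: 3
Op 4: add_edge(F, B). Edges now: 4
Op 5: add_edge(D, G). Edges now: 5
Compute levels (Kahn BFS):
  sources (in-degree 0): D, E, F
  process D: level=0
    D->G: in-degree(G)=1, level(G)>=1
  process E: level=0
    E->C: in-degree(C)=0, level(C)=1, enqueue
  process F: level=0
    F->B: in-degree(B)=0, level(B)=1, enqueue
  process C: level=1
    C->G: in-degree(G)=0, level(G)=2, enqueue
  process B: level=1
    B->A: in-degree(A)=0, level(A)=2, enqueue
  process G: level=2
  process A: level=2
All levels: A:2, B:1, C:1, D:0, E:0, F:0, G:2
max level = 2

Answer: 2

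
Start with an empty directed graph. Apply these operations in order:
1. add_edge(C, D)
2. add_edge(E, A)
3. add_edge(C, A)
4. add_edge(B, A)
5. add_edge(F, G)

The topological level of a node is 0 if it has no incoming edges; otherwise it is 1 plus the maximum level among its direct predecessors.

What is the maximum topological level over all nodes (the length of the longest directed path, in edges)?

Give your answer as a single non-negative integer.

Answer: 1

Derivation:
Op 1: add_edge(C, D). Edges now: 1
Op 2: add_edge(E, A). Edges now: 2
Op 3: add_edge(C, A). Edges now: 3
Op 4: add_edge(B, A). Edges now: 4
Op 5: add_edge(F, G). Edges now: 5
Compute levels (Kahn BFS):
  sources (in-degree 0): B, C, E, F
  process B: level=0
    B->A: in-degree(A)=2, level(A)>=1
  process C: level=0
    C->A: in-degree(A)=1, level(A)>=1
    C->D: in-degree(D)=0, level(D)=1, enqueue
  process E: level=0
    E->A: in-degree(A)=0, level(A)=1, enqueue
  process F: level=0
    F->G: in-degree(G)=0, level(G)=1, enqueue
  process D: level=1
  process A: level=1
  process G: level=1
All levels: A:1, B:0, C:0, D:1, E:0, F:0, G:1
max level = 1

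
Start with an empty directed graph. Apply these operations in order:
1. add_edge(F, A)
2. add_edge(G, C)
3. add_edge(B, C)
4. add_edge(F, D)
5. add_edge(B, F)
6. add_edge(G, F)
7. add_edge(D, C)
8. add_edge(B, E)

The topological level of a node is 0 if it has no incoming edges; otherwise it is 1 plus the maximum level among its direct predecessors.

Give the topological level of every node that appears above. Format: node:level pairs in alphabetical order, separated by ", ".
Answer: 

Answer: A:2, B:0, C:3, D:2, E:1, F:1, G:0

Derivation:
Op 1: add_edge(F, A). Edges now: 1
Op 2: add_edge(G, C). Edges now: 2
Op 3: add_edge(B, C). Edges now: 3
Op 4: add_edge(F, D). Edges now: 4
Op 5: add_edge(B, F). Edges now: 5
Op 6: add_edge(G, F). Edges now: 6
Op 7: add_edge(D, C). Edges now: 7
Op 8: add_edge(B, E). Edges now: 8
Compute levels (Kahn BFS):
  sources (in-degree 0): B, G
  process B: level=0
    B->C: in-degree(C)=2, level(C)>=1
    B->E: in-degree(E)=0, level(E)=1, enqueue
    B->F: in-degree(F)=1, level(F)>=1
  process G: level=0
    G->C: in-degree(C)=1, level(C)>=1
    G->F: in-degree(F)=0, level(F)=1, enqueue
  process E: level=1
  process F: level=1
    F->A: in-degree(A)=0, level(A)=2, enqueue
    F->D: in-degree(D)=0, level(D)=2, enqueue
  process A: level=2
  process D: level=2
    D->C: in-degree(C)=0, level(C)=3, enqueue
  process C: level=3
All levels: A:2, B:0, C:3, D:2, E:1, F:1, G:0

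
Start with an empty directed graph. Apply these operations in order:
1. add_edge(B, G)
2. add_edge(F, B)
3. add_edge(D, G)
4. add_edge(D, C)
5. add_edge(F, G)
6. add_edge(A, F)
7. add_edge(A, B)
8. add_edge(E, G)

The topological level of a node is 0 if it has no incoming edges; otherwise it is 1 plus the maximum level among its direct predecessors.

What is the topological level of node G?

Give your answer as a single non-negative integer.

Op 1: add_edge(B, G). Edges now: 1
Op 2: add_edge(F, B). Edges now: 2
Op 3: add_edge(D, G). Edges now: 3
Op 4: add_edge(D, C). Edges now: 4
Op 5: add_edge(F, G). Edges now: 5
Op 6: add_edge(A, F). Edges now: 6
Op 7: add_edge(A, B). Edges now: 7
Op 8: add_edge(E, G). Edges now: 8
Compute levels (Kahn BFS):
  sources (in-degree 0): A, D, E
  process A: level=0
    A->B: in-degree(B)=1, level(B)>=1
    A->F: in-degree(F)=0, level(F)=1, enqueue
  process D: level=0
    D->C: in-degree(C)=0, level(C)=1, enqueue
    D->G: in-degree(G)=3, level(G)>=1
  process E: level=0
    E->G: in-degree(G)=2, level(G)>=1
  process F: level=1
    F->B: in-degree(B)=0, level(B)=2, enqueue
    F->G: in-degree(G)=1, level(G)>=2
  process C: level=1
  process B: level=2
    B->G: in-degree(G)=0, level(G)=3, enqueue
  process G: level=3
All levels: A:0, B:2, C:1, D:0, E:0, F:1, G:3
level(G) = 3

Answer: 3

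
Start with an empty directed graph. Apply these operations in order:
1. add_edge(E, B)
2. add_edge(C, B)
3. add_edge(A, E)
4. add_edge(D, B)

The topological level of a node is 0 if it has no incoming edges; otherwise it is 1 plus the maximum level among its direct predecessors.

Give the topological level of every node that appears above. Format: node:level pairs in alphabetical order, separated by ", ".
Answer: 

Answer: A:0, B:2, C:0, D:0, E:1

Derivation:
Op 1: add_edge(E, B). Edges now: 1
Op 2: add_edge(C, B). Edges now: 2
Op 3: add_edge(A, E). Edges now: 3
Op 4: add_edge(D, B). Edges now: 4
Compute levels (Kahn BFS):
  sources (in-degree 0): A, C, D
  process A: level=0
    A->E: in-degree(E)=0, level(E)=1, enqueue
  process C: level=0
    C->B: in-degree(B)=2, level(B)>=1
  process D: level=0
    D->B: in-degree(B)=1, level(B)>=1
  process E: level=1
    E->B: in-degree(B)=0, level(B)=2, enqueue
  process B: level=2
All levels: A:0, B:2, C:0, D:0, E:1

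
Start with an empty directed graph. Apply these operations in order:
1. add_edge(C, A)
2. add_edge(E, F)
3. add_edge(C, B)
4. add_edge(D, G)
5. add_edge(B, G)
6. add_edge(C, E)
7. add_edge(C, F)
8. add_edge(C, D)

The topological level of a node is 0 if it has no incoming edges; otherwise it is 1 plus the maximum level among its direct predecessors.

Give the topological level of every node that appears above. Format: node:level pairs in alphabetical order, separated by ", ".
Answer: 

Op 1: add_edge(C, A). Edges now: 1
Op 2: add_edge(E, F). Edges now: 2
Op 3: add_edge(C, B). Edges now: 3
Op 4: add_edge(D, G). Edges now: 4
Op 5: add_edge(B, G). Edges now: 5
Op 6: add_edge(C, E). Edges now: 6
Op 7: add_edge(C, F). Edges now: 7
Op 8: add_edge(C, D). Edges now: 8
Compute levels (Kahn BFS):
  sources (in-degree 0): C
  process C: level=0
    C->A: in-degree(A)=0, level(A)=1, enqueue
    C->B: in-degree(B)=0, level(B)=1, enqueue
    C->D: in-degree(D)=0, level(D)=1, enqueue
    C->E: in-degree(E)=0, level(E)=1, enqueue
    C->F: in-degree(F)=1, level(F)>=1
  process A: level=1
  process B: level=1
    B->G: in-degree(G)=1, level(G)>=2
  process D: level=1
    D->G: in-degree(G)=0, level(G)=2, enqueue
  process E: level=1
    E->F: in-degree(F)=0, level(F)=2, enqueue
  process G: level=2
  process F: level=2
All levels: A:1, B:1, C:0, D:1, E:1, F:2, G:2

Answer: A:1, B:1, C:0, D:1, E:1, F:2, G:2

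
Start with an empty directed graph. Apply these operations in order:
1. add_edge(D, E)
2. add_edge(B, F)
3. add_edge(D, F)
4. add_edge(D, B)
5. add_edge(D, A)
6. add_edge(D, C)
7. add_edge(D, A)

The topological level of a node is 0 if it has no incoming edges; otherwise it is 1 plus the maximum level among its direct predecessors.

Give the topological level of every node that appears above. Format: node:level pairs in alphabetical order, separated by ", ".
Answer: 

Answer: A:1, B:1, C:1, D:0, E:1, F:2

Derivation:
Op 1: add_edge(D, E). Edges now: 1
Op 2: add_edge(B, F). Edges now: 2
Op 3: add_edge(D, F). Edges now: 3
Op 4: add_edge(D, B). Edges now: 4
Op 5: add_edge(D, A). Edges now: 5
Op 6: add_edge(D, C). Edges now: 6
Op 7: add_edge(D, A) (duplicate, no change). Edges now: 6
Compute levels (Kahn BFS):
  sources (in-degree 0): D
  process D: level=0
    D->A: in-degree(A)=0, level(A)=1, enqueue
    D->B: in-degree(B)=0, level(B)=1, enqueue
    D->C: in-degree(C)=0, level(C)=1, enqueue
    D->E: in-degree(E)=0, level(E)=1, enqueue
    D->F: in-degree(F)=1, level(F)>=1
  process A: level=1
  process B: level=1
    B->F: in-degree(F)=0, level(F)=2, enqueue
  process C: level=1
  process E: level=1
  process F: level=2
All levels: A:1, B:1, C:1, D:0, E:1, F:2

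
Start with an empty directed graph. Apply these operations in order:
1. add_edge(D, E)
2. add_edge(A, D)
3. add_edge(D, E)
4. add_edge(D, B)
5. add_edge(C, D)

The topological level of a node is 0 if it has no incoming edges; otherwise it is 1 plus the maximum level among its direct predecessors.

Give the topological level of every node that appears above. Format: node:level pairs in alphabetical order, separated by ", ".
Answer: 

Op 1: add_edge(D, E). Edges now: 1
Op 2: add_edge(A, D). Edges now: 2
Op 3: add_edge(D, E) (duplicate, no change). Edges now: 2
Op 4: add_edge(D, B). Edges now: 3
Op 5: add_edge(C, D). Edges now: 4
Compute levels (Kahn BFS):
  sources (in-degree 0): A, C
  process A: level=0
    A->D: in-degree(D)=1, level(D)>=1
  process C: level=0
    C->D: in-degree(D)=0, level(D)=1, enqueue
  process D: level=1
    D->B: in-degree(B)=0, level(B)=2, enqueue
    D->E: in-degree(E)=0, level(E)=2, enqueue
  process B: level=2
  process E: level=2
All levels: A:0, B:2, C:0, D:1, E:2

Answer: A:0, B:2, C:0, D:1, E:2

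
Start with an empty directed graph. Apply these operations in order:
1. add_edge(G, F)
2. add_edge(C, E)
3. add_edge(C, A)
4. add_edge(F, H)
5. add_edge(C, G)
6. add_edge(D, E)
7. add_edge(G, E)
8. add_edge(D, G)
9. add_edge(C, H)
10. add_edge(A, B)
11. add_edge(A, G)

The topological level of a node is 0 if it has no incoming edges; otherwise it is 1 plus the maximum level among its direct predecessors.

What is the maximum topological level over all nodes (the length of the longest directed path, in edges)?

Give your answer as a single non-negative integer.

Op 1: add_edge(G, F). Edges now: 1
Op 2: add_edge(C, E). Edges now: 2
Op 3: add_edge(C, A). Edges now: 3
Op 4: add_edge(F, H). Edges now: 4
Op 5: add_edge(C, G). Edges now: 5
Op 6: add_edge(D, E). Edges now: 6
Op 7: add_edge(G, E). Edges now: 7
Op 8: add_edge(D, G). Edges now: 8
Op 9: add_edge(C, H). Edges now: 9
Op 10: add_edge(A, B). Edges now: 10
Op 11: add_edge(A, G). Edges now: 11
Compute levels (Kahn BFS):
  sources (in-degree 0): C, D
  process C: level=0
    C->A: in-degree(A)=0, level(A)=1, enqueue
    C->E: in-degree(E)=2, level(E)>=1
    C->G: in-degree(G)=2, level(G)>=1
    C->H: in-degree(H)=1, level(H)>=1
  process D: level=0
    D->E: in-degree(E)=1, level(E)>=1
    D->G: in-degree(G)=1, level(G)>=1
  process A: level=1
    A->B: in-degree(B)=0, level(B)=2, enqueue
    A->G: in-degree(G)=0, level(G)=2, enqueue
  process B: level=2
  process G: level=2
    G->E: in-degree(E)=0, level(E)=3, enqueue
    G->F: in-degree(F)=0, level(F)=3, enqueue
  process E: level=3
  process F: level=3
    F->H: in-degree(H)=0, level(H)=4, enqueue
  process H: level=4
All levels: A:1, B:2, C:0, D:0, E:3, F:3, G:2, H:4
max level = 4

Answer: 4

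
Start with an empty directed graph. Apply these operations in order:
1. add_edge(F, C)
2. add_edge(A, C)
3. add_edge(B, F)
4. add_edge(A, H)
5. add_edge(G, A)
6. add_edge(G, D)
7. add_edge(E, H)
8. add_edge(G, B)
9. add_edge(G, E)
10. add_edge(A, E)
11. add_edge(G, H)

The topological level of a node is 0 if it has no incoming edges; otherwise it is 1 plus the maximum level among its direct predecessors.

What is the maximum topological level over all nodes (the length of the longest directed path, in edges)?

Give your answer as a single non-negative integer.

Op 1: add_edge(F, C). Edges now: 1
Op 2: add_edge(A, C). Edges now: 2
Op 3: add_edge(B, F). Edges now: 3
Op 4: add_edge(A, H). Edges now: 4
Op 5: add_edge(G, A). Edges now: 5
Op 6: add_edge(G, D). Edges now: 6
Op 7: add_edge(E, H). Edges now: 7
Op 8: add_edge(G, B). Edges now: 8
Op 9: add_edge(G, E). Edges now: 9
Op 10: add_edge(A, E). Edges now: 10
Op 11: add_edge(G, H). Edges now: 11
Compute levels (Kahn BFS):
  sources (in-degree 0): G
  process G: level=0
    G->A: in-degree(A)=0, level(A)=1, enqueue
    G->B: in-degree(B)=0, level(B)=1, enqueue
    G->D: in-degree(D)=0, level(D)=1, enqueue
    G->E: in-degree(E)=1, level(E)>=1
    G->H: in-degree(H)=2, level(H)>=1
  process A: level=1
    A->C: in-degree(C)=1, level(C)>=2
    A->E: in-degree(E)=0, level(E)=2, enqueue
    A->H: in-degree(H)=1, level(H)>=2
  process B: level=1
    B->F: in-degree(F)=0, level(F)=2, enqueue
  process D: level=1
  process E: level=2
    E->H: in-degree(H)=0, level(H)=3, enqueue
  process F: level=2
    F->C: in-degree(C)=0, level(C)=3, enqueue
  process H: level=3
  process C: level=3
All levels: A:1, B:1, C:3, D:1, E:2, F:2, G:0, H:3
max level = 3

Answer: 3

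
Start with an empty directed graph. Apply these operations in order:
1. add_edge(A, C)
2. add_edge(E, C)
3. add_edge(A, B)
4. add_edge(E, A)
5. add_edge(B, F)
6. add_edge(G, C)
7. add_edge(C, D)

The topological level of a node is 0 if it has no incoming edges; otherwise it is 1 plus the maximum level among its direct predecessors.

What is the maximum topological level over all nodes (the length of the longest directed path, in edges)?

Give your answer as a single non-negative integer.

Op 1: add_edge(A, C). Edges now: 1
Op 2: add_edge(E, C). Edges now: 2
Op 3: add_edge(A, B). Edges now: 3
Op 4: add_edge(E, A). Edges now: 4
Op 5: add_edge(B, F). Edges now: 5
Op 6: add_edge(G, C). Edges now: 6
Op 7: add_edge(C, D). Edges now: 7
Compute levels (Kahn BFS):
  sources (in-degree 0): E, G
  process E: level=0
    E->A: in-degree(A)=0, level(A)=1, enqueue
    E->C: in-degree(C)=2, level(C)>=1
  process G: level=0
    G->C: in-degree(C)=1, level(C)>=1
  process A: level=1
    A->B: in-degree(B)=0, level(B)=2, enqueue
    A->C: in-degree(C)=0, level(C)=2, enqueue
  process B: level=2
    B->F: in-degree(F)=0, level(F)=3, enqueue
  process C: level=2
    C->D: in-degree(D)=0, level(D)=3, enqueue
  process F: level=3
  process D: level=3
All levels: A:1, B:2, C:2, D:3, E:0, F:3, G:0
max level = 3

Answer: 3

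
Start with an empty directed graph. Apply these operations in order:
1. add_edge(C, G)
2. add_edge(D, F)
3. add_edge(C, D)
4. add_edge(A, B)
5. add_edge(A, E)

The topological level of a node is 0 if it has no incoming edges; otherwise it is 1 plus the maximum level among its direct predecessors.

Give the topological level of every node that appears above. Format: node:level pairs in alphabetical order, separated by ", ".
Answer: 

Op 1: add_edge(C, G). Edges now: 1
Op 2: add_edge(D, F). Edges now: 2
Op 3: add_edge(C, D). Edges now: 3
Op 4: add_edge(A, B). Edges now: 4
Op 5: add_edge(A, E). Edges now: 5
Compute levels (Kahn BFS):
  sources (in-degree 0): A, C
  process A: level=0
    A->B: in-degree(B)=0, level(B)=1, enqueue
    A->E: in-degree(E)=0, level(E)=1, enqueue
  process C: level=0
    C->D: in-degree(D)=0, level(D)=1, enqueue
    C->G: in-degree(G)=0, level(G)=1, enqueue
  process B: level=1
  process E: level=1
  process D: level=1
    D->F: in-degree(F)=0, level(F)=2, enqueue
  process G: level=1
  process F: level=2
All levels: A:0, B:1, C:0, D:1, E:1, F:2, G:1

Answer: A:0, B:1, C:0, D:1, E:1, F:2, G:1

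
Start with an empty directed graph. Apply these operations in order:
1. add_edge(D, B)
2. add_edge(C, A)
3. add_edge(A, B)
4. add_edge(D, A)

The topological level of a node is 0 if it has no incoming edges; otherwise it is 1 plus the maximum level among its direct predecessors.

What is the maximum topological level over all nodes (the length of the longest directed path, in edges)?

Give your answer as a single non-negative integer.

Op 1: add_edge(D, B). Edges now: 1
Op 2: add_edge(C, A). Edges now: 2
Op 3: add_edge(A, B). Edges now: 3
Op 4: add_edge(D, A). Edges now: 4
Compute levels (Kahn BFS):
  sources (in-degree 0): C, D
  process C: level=0
    C->A: in-degree(A)=1, level(A)>=1
  process D: level=0
    D->A: in-degree(A)=0, level(A)=1, enqueue
    D->B: in-degree(B)=1, level(B)>=1
  process A: level=1
    A->B: in-degree(B)=0, level(B)=2, enqueue
  process B: level=2
All levels: A:1, B:2, C:0, D:0
max level = 2

Answer: 2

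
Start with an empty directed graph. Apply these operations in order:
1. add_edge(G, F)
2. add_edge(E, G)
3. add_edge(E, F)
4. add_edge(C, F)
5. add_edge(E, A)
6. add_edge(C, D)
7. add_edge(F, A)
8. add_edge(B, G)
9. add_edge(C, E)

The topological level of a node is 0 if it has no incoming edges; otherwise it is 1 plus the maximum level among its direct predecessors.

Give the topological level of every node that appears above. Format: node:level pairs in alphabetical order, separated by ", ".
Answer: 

Answer: A:4, B:0, C:0, D:1, E:1, F:3, G:2

Derivation:
Op 1: add_edge(G, F). Edges now: 1
Op 2: add_edge(E, G). Edges now: 2
Op 3: add_edge(E, F). Edges now: 3
Op 4: add_edge(C, F). Edges now: 4
Op 5: add_edge(E, A). Edges now: 5
Op 6: add_edge(C, D). Edges now: 6
Op 7: add_edge(F, A). Edges now: 7
Op 8: add_edge(B, G). Edges now: 8
Op 9: add_edge(C, E). Edges now: 9
Compute levels (Kahn BFS):
  sources (in-degree 0): B, C
  process B: level=0
    B->G: in-degree(G)=1, level(G)>=1
  process C: level=0
    C->D: in-degree(D)=0, level(D)=1, enqueue
    C->E: in-degree(E)=0, level(E)=1, enqueue
    C->F: in-degree(F)=2, level(F)>=1
  process D: level=1
  process E: level=1
    E->A: in-degree(A)=1, level(A)>=2
    E->F: in-degree(F)=1, level(F)>=2
    E->G: in-degree(G)=0, level(G)=2, enqueue
  process G: level=2
    G->F: in-degree(F)=0, level(F)=3, enqueue
  process F: level=3
    F->A: in-degree(A)=0, level(A)=4, enqueue
  process A: level=4
All levels: A:4, B:0, C:0, D:1, E:1, F:3, G:2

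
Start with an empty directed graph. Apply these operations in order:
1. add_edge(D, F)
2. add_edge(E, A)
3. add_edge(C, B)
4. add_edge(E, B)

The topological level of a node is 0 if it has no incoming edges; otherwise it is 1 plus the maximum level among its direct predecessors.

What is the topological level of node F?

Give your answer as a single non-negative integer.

Answer: 1

Derivation:
Op 1: add_edge(D, F). Edges now: 1
Op 2: add_edge(E, A). Edges now: 2
Op 3: add_edge(C, B). Edges now: 3
Op 4: add_edge(E, B). Edges now: 4
Compute levels (Kahn BFS):
  sources (in-degree 0): C, D, E
  process C: level=0
    C->B: in-degree(B)=1, level(B)>=1
  process D: level=0
    D->F: in-degree(F)=0, level(F)=1, enqueue
  process E: level=0
    E->A: in-degree(A)=0, level(A)=1, enqueue
    E->B: in-degree(B)=0, level(B)=1, enqueue
  process F: level=1
  process A: level=1
  process B: level=1
All levels: A:1, B:1, C:0, D:0, E:0, F:1
level(F) = 1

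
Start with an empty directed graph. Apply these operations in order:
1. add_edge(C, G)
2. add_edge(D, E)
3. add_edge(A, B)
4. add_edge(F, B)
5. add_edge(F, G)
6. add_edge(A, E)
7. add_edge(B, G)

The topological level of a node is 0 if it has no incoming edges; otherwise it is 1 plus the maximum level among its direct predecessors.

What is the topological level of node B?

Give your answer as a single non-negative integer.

Op 1: add_edge(C, G). Edges now: 1
Op 2: add_edge(D, E). Edges now: 2
Op 3: add_edge(A, B). Edges now: 3
Op 4: add_edge(F, B). Edges now: 4
Op 5: add_edge(F, G). Edges now: 5
Op 6: add_edge(A, E). Edges now: 6
Op 7: add_edge(B, G). Edges now: 7
Compute levels (Kahn BFS):
  sources (in-degree 0): A, C, D, F
  process A: level=0
    A->B: in-degree(B)=1, level(B)>=1
    A->E: in-degree(E)=1, level(E)>=1
  process C: level=0
    C->G: in-degree(G)=2, level(G)>=1
  process D: level=0
    D->E: in-degree(E)=0, level(E)=1, enqueue
  process F: level=0
    F->B: in-degree(B)=0, level(B)=1, enqueue
    F->G: in-degree(G)=1, level(G)>=1
  process E: level=1
  process B: level=1
    B->G: in-degree(G)=0, level(G)=2, enqueue
  process G: level=2
All levels: A:0, B:1, C:0, D:0, E:1, F:0, G:2
level(B) = 1

Answer: 1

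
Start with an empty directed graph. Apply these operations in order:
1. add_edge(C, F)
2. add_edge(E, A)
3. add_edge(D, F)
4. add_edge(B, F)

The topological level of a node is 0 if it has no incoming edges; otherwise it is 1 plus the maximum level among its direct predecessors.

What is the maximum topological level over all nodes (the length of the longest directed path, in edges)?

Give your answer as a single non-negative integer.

Answer: 1

Derivation:
Op 1: add_edge(C, F). Edges now: 1
Op 2: add_edge(E, A). Edges now: 2
Op 3: add_edge(D, F). Edges now: 3
Op 4: add_edge(B, F). Edges now: 4
Compute levels (Kahn BFS):
  sources (in-degree 0): B, C, D, E
  process B: level=0
    B->F: in-degree(F)=2, level(F)>=1
  process C: level=0
    C->F: in-degree(F)=1, level(F)>=1
  process D: level=0
    D->F: in-degree(F)=0, level(F)=1, enqueue
  process E: level=0
    E->A: in-degree(A)=0, level(A)=1, enqueue
  process F: level=1
  process A: level=1
All levels: A:1, B:0, C:0, D:0, E:0, F:1
max level = 1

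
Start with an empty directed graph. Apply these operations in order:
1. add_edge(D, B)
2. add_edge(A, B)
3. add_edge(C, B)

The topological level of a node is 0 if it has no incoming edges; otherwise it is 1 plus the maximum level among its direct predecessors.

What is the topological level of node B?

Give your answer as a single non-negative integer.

Answer: 1

Derivation:
Op 1: add_edge(D, B). Edges now: 1
Op 2: add_edge(A, B). Edges now: 2
Op 3: add_edge(C, B). Edges now: 3
Compute levels (Kahn BFS):
  sources (in-degree 0): A, C, D
  process A: level=0
    A->B: in-degree(B)=2, level(B)>=1
  process C: level=0
    C->B: in-degree(B)=1, level(B)>=1
  process D: level=0
    D->B: in-degree(B)=0, level(B)=1, enqueue
  process B: level=1
All levels: A:0, B:1, C:0, D:0
level(B) = 1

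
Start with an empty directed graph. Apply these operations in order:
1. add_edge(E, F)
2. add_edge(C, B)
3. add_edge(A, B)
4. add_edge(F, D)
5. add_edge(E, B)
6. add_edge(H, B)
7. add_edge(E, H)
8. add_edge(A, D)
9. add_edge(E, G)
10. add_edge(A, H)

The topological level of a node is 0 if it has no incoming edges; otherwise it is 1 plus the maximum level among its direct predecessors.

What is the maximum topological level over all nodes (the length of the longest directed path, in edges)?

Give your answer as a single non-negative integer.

Answer: 2

Derivation:
Op 1: add_edge(E, F). Edges now: 1
Op 2: add_edge(C, B). Edges now: 2
Op 3: add_edge(A, B). Edges now: 3
Op 4: add_edge(F, D). Edges now: 4
Op 5: add_edge(E, B). Edges now: 5
Op 6: add_edge(H, B). Edges now: 6
Op 7: add_edge(E, H). Edges now: 7
Op 8: add_edge(A, D). Edges now: 8
Op 9: add_edge(E, G). Edges now: 9
Op 10: add_edge(A, H). Edges now: 10
Compute levels (Kahn BFS):
  sources (in-degree 0): A, C, E
  process A: level=0
    A->B: in-degree(B)=3, level(B)>=1
    A->D: in-degree(D)=1, level(D)>=1
    A->H: in-degree(H)=1, level(H)>=1
  process C: level=0
    C->B: in-degree(B)=2, level(B)>=1
  process E: level=0
    E->B: in-degree(B)=1, level(B)>=1
    E->F: in-degree(F)=0, level(F)=1, enqueue
    E->G: in-degree(G)=0, level(G)=1, enqueue
    E->H: in-degree(H)=0, level(H)=1, enqueue
  process F: level=1
    F->D: in-degree(D)=0, level(D)=2, enqueue
  process G: level=1
  process H: level=1
    H->B: in-degree(B)=0, level(B)=2, enqueue
  process D: level=2
  process B: level=2
All levels: A:0, B:2, C:0, D:2, E:0, F:1, G:1, H:1
max level = 2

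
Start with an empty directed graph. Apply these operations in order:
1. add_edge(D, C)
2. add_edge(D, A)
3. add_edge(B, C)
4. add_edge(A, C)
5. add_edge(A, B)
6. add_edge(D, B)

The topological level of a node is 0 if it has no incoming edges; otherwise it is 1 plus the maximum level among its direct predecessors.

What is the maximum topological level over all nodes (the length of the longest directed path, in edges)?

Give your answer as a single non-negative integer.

Op 1: add_edge(D, C). Edges now: 1
Op 2: add_edge(D, A). Edges now: 2
Op 3: add_edge(B, C). Edges now: 3
Op 4: add_edge(A, C). Edges now: 4
Op 5: add_edge(A, B). Edges now: 5
Op 6: add_edge(D, B). Edges now: 6
Compute levels (Kahn BFS):
  sources (in-degree 0): D
  process D: level=0
    D->A: in-degree(A)=0, level(A)=1, enqueue
    D->B: in-degree(B)=1, level(B)>=1
    D->C: in-degree(C)=2, level(C)>=1
  process A: level=1
    A->B: in-degree(B)=0, level(B)=2, enqueue
    A->C: in-degree(C)=1, level(C)>=2
  process B: level=2
    B->C: in-degree(C)=0, level(C)=3, enqueue
  process C: level=3
All levels: A:1, B:2, C:3, D:0
max level = 3

Answer: 3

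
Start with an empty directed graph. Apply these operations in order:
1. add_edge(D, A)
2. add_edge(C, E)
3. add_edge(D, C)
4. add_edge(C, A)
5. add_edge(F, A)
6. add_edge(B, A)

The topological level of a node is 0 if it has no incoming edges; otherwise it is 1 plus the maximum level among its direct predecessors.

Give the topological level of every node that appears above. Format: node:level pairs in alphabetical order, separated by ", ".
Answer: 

Op 1: add_edge(D, A). Edges now: 1
Op 2: add_edge(C, E). Edges now: 2
Op 3: add_edge(D, C). Edges now: 3
Op 4: add_edge(C, A). Edges now: 4
Op 5: add_edge(F, A). Edges now: 5
Op 6: add_edge(B, A). Edges now: 6
Compute levels (Kahn BFS):
  sources (in-degree 0): B, D, F
  process B: level=0
    B->A: in-degree(A)=3, level(A)>=1
  process D: level=0
    D->A: in-degree(A)=2, level(A)>=1
    D->C: in-degree(C)=0, level(C)=1, enqueue
  process F: level=0
    F->A: in-degree(A)=1, level(A)>=1
  process C: level=1
    C->A: in-degree(A)=0, level(A)=2, enqueue
    C->E: in-degree(E)=0, level(E)=2, enqueue
  process A: level=2
  process E: level=2
All levels: A:2, B:0, C:1, D:0, E:2, F:0

Answer: A:2, B:0, C:1, D:0, E:2, F:0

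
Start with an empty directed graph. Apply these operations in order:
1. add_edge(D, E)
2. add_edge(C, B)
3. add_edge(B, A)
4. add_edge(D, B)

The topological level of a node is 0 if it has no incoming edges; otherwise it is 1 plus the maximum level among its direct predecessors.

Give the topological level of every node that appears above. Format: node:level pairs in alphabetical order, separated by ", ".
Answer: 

Answer: A:2, B:1, C:0, D:0, E:1

Derivation:
Op 1: add_edge(D, E). Edges now: 1
Op 2: add_edge(C, B). Edges now: 2
Op 3: add_edge(B, A). Edges now: 3
Op 4: add_edge(D, B). Edges now: 4
Compute levels (Kahn BFS):
  sources (in-degree 0): C, D
  process C: level=0
    C->B: in-degree(B)=1, level(B)>=1
  process D: level=0
    D->B: in-degree(B)=0, level(B)=1, enqueue
    D->E: in-degree(E)=0, level(E)=1, enqueue
  process B: level=1
    B->A: in-degree(A)=0, level(A)=2, enqueue
  process E: level=1
  process A: level=2
All levels: A:2, B:1, C:0, D:0, E:1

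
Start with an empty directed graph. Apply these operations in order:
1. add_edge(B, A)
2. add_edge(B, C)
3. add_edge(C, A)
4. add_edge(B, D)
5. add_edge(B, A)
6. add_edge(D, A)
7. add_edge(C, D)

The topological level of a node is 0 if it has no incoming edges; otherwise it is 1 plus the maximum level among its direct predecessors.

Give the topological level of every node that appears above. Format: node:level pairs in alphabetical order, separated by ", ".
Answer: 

Op 1: add_edge(B, A). Edges now: 1
Op 2: add_edge(B, C). Edges now: 2
Op 3: add_edge(C, A). Edges now: 3
Op 4: add_edge(B, D). Edges now: 4
Op 5: add_edge(B, A) (duplicate, no change). Edges now: 4
Op 6: add_edge(D, A). Edges now: 5
Op 7: add_edge(C, D). Edges now: 6
Compute levels (Kahn BFS):
  sources (in-degree 0): B
  process B: level=0
    B->A: in-degree(A)=2, level(A)>=1
    B->C: in-degree(C)=0, level(C)=1, enqueue
    B->D: in-degree(D)=1, level(D)>=1
  process C: level=1
    C->A: in-degree(A)=1, level(A)>=2
    C->D: in-degree(D)=0, level(D)=2, enqueue
  process D: level=2
    D->A: in-degree(A)=0, level(A)=3, enqueue
  process A: level=3
All levels: A:3, B:0, C:1, D:2

Answer: A:3, B:0, C:1, D:2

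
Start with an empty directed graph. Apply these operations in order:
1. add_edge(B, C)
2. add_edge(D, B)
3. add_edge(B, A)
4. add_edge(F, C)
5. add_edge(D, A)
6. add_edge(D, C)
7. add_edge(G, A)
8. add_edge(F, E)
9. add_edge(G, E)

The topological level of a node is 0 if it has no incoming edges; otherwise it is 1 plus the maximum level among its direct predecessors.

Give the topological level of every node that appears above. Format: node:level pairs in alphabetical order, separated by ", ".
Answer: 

Answer: A:2, B:1, C:2, D:0, E:1, F:0, G:0

Derivation:
Op 1: add_edge(B, C). Edges now: 1
Op 2: add_edge(D, B). Edges now: 2
Op 3: add_edge(B, A). Edges now: 3
Op 4: add_edge(F, C). Edges now: 4
Op 5: add_edge(D, A). Edges now: 5
Op 6: add_edge(D, C). Edges now: 6
Op 7: add_edge(G, A). Edges now: 7
Op 8: add_edge(F, E). Edges now: 8
Op 9: add_edge(G, E). Edges now: 9
Compute levels (Kahn BFS):
  sources (in-degree 0): D, F, G
  process D: level=0
    D->A: in-degree(A)=2, level(A)>=1
    D->B: in-degree(B)=0, level(B)=1, enqueue
    D->C: in-degree(C)=2, level(C)>=1
  process F: level=0
    F->C: in-degree(C)=1, level(C)>=1
    F->E: in-degree(E)=1, level(E)>=1
  process G: level=0
    G->A: in-degree(A)=1, level(A)>=1
    G->E: in-degree(E)=0, level(E)=1, enqueue
  process B: level=1
    B->A: in-degree(A)=0, level(A)=2, enqueue
    B->C: in-degree(C)=0, level(C)=2, enqueue
  process E: level=1
  process A: level=2
  process C: level=2
All levels: A:2, B:1, C:2, D:0, E:1, F:0, G:0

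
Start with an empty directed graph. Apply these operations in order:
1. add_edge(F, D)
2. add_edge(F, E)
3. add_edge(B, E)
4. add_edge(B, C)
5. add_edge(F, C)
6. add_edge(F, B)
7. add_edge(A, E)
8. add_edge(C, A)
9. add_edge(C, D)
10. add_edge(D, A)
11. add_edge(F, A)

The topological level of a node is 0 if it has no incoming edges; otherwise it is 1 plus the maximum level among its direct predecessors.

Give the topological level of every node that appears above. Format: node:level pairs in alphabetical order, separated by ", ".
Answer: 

Op 1: add_edge(F, D). Edges now: 1
Op 2: add_edge(F, E). Edges now: 2
Op 3: add_edge(B, E). Edges now: 3
Op 4: add_edge(B, C). Edges now: 4
Op 5: add_edge(F, C). Edges now: 5
Op 6: add_edge(F, B). Edges now: 6
Op 7: add_edge(A, E). Edges now: 7
Op 8: add_edge(C, A). Edges now: 8
Op 9: add_edge(C, D). Edges now: 9
Op 10: add_edge(D, A). Edges now: 10
Op 11: add_edge(F, A). Edges now: 11
Compute levels (Kahn BFS):
  sources (in-degree 0): F
  process F: level=0
    F->A: in-degree(A)=2, level(A)>=1
    F->B: in-degree(B)=0, level(B)=1, enqueue
    F->C: in-degree(C)=1, level(C)>=1
    F->D: in-degree(D)=1, level(D)>=1
    F->E: in-degree(E)=2, level(E)>=1
  process B: level=1
    B->C: in-degree(C)=0, level(C)=2, enqueue
    B->E: in-degree(E)=1, level(E)>=2
  process C: level=2
    C->A: in-degree(A)=1, level(A)>=3
    C->D: in-degree(D)=0, level(D)=3, enqueue
  process D: level=3
    D->A: in-degree(A)=0, level(A)=4, enqueue
  process A: level=4
    A->E: in-degree(E)=0, level(E)=5, enqueue
  process E: level=5
All levels: A:4, B:1, C:2, D:3, E:5, F:0

Answer: A:4, B:1, C:2, D:3, E:5, F:0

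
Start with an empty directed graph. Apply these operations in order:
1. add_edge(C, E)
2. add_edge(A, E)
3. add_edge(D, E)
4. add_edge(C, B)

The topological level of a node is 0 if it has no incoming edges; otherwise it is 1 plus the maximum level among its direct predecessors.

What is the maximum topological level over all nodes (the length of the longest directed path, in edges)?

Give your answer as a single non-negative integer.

Answer: 1

Derivation:
Op 1: add_edge(C, E). Edges now: 1
Op 2: add_edge(A, E). Edges now: 2
Op 3: add_edge(D, E). Edges now: 3
Op 4: add_edge(C, B). Edges now: 4
Compute levels (Kahn BFS):
  sources (in-degree 0): A, C, D
  process A: level=0
    A->E: in-degree(E)=2, level(E)>=1
  process C: level=0
    C->B: in-degree(B)=0, level(B)=1, enqueue
    C->E: in-degree(E)=1, level(E)>=1
  process D: level=0
    D->E: in-degree(E)=0, level(E)=1, enqueue
  process B: level=1
  process E: level=1
All levels: A:0, B:1, C:0, D:0, E:1
max level = 1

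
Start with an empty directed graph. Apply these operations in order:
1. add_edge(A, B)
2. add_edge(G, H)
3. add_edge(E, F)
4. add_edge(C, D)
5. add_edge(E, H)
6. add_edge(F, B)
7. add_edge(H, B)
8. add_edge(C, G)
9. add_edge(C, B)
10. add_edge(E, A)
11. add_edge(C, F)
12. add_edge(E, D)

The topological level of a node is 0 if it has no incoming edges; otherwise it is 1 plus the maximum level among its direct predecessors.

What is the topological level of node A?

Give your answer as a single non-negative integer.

Op 1: add_edge(A, B). Edges now: 1
Op 2: add_edge(G, H). Edges now: 2
Op 3: add_edge(E, F). Edges now: 3
Op 4: add_edge(C, D). Edges now: 4
Op 5: add_edge(E, H). Edges now: 5
Op 6: add_edge(F, B). Edges now: 6
Op 7: add_edge(H, B). Edges now: 7
Op 8: add_edge(C, G). Edges now: 8
Op 9: add_edge(C, B). Edges now: 9
Op 10: add_edge(E, A). Edges now: 10
Op 11: add_edge(C, F). Edges now: 11
Op 12: add_edge(E, D). Edges now: 12
Compute levels (Kahn BFS):
  sources (in-degree 0): C, E
  process C: level=0
    C->B: in-degree(B)=3, level(B)>=1
    C->D: in-degree(D)=1, level(D)>=1
    C->F: in-degree(F)=1, level(F)>=1
    C->G: in-degree(G)=0, level(G)=1, enqueue
  process E: level=0
    E->A: in-degree(A)=0, level(A)=1, enqueue
    E->D: in-degree(D)=0, level(D)=1, enqueue
    E->F: in-degree(F)=0, level(F)=1, enqueue
    E->H: in-degree(H)=1, level(H)>=1
  process G: level=1
    G->H: in-degree(H)=0, level(H)=2, enqueue
  process A: level=1
    A->B: in-degree(B)=2, level(B)>=2
  process D: level=1
  process F: level=1
    F->B: in-degree(B)=1, level(B)>=2
  process H: level=2
    H->B: in-degree(B)=0, level(B)=3, enqueue
  process B: level=3
All levels: A:1, B:3, C:0, D:1, E:0, F:1, G:1, H:2
level(A) = 1

Answer: 1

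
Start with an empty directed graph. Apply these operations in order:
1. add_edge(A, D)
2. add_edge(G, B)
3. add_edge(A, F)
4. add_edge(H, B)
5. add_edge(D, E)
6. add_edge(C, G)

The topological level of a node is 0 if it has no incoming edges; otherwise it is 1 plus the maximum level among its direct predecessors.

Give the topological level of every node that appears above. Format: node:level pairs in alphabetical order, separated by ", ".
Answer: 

Op 1: add_edge(A, D). Edges now: 1
Op 2: add_edge(G, B). Edges now: 2
Op 3: add_edge(A, F). Edges now: 3
Op 4: add_edge(H, B). Edges now: 4
Op 5: add_edge(D, E). Edges now: 5
Op 6: add_edge(C, G). Edges now: 6
Compute levels (Kahn BFS):
  sources (in-degree 0): A, C, H
  process A: level=0
    A->D: in-degree(D)=0, level(D)=1, enqueue
    A->F: in-degree(F)=0, level(F)=1, enqueue
  process C: level=0
    C->G: in-degree(G)=0, level(G)=1, enqueue
  process H: level=0
    H->B: in-degree(B)=1, level(B)>=1
  process D: level=1
    D->E: in-degree(E)=0, level(E)=2, enqueue
  process F: level=1
  process G: level=1
    G->B: in-degree(B)=0, level(B)=2, enqueue
  process E: level=2
  process B: level=2
All levels: A:0, B:2, C:0, D:1, E:2, F:1, G:1, H:0

Answer: A:0, B:2, C:0, D:1, E:2, F:1, G:1, H:0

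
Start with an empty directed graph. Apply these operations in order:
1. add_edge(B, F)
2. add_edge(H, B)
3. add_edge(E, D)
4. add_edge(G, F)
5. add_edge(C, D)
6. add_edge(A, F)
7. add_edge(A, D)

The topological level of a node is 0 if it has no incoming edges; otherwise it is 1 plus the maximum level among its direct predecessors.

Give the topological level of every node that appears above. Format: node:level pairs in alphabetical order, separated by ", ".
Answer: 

Answer: A:0, B:1, C:0, D:1, E:0, F:2, G:0, H:0

Derivation:
Op 1: add_edge(B, F). Edges now: 1
Op 2: add_edge(H, B). Edges now: 2
Op 3: add_edge(E, D). Edges now: 3
Op 4: add_edge(G, F). Edges now: 4
Op 5: add_edge(C, D). Edges now: 5
Op 6: add_edge(A, F). Edges now: 6
Op 7: add_edge(A, D). Edges now: 7
Compute levels (Kahn BFS):
  sources (in-degree 0): A, C, E, G, H
  process A: level=0
    A->D: in-degree(D)=2, level(D)>=1
    A->F: in-degree(F)=2, level(F)>=1
  process C: level=0
    C->D: in-degree(D)=1, level(D)>=1
  process E: level=0
    E->D: in-degree(D)=0, level(D)=1, enqueue
  process G: level=0
    G->F: in-degree(F)=1, level(F)>=1
  process H: level=0
    H->B: in-degree(B)=0, level(B)=1, enqueue
  process D: level=1
  process B: level=1
    B->F: in-degree(F)=0, level(F)=2, enqueue
  process F: level=2
All levels: A:0, B:1, C:0, D:1, E:0, F:2, G:0, H:0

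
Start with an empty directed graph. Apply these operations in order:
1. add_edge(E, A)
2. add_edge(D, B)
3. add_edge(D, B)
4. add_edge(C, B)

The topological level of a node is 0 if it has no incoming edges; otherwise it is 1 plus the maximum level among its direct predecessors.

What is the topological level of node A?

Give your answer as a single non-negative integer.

Op 1: add_edge(E, A). Edges now: 1
Op 2: add_edge(D, B). Edges now: 2
Op 3: add_edge(D, B) (duplicate, no change). Edges now: 2
Op 4: add_edge(C, B). Edges now: 3
Compute levels (Kahn BFS):
  sources (in-degree 0): C, D, E
  process C: level=0
    C->B: in-degree(B)=1, level(B)>=1
  process D: level=0
    D->B: in-degree(B)=0, level(B)=1, enqueue
  process E: level=0
    E->A: in-degree(A)=0, level(A)=1, enqueue
  process B: level=1
  process A: level=1
All levels: A:1, B:1, C:0, D:0, E:0
level(A) = 1

Answer: 1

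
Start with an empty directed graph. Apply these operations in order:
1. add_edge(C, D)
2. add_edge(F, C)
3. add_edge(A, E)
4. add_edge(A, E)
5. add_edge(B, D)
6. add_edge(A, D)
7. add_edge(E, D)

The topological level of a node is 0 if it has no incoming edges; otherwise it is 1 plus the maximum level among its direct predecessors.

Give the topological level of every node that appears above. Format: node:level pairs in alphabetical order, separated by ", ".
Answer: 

Op 1: add_edge(C, D). Edges now: 1
Op 2: add_edge(F, C). Edges now: 2
Op 3: add_edge(A, E). Edges now: 3
Op 4: add_edge(A, E) (duplicate, no change). Edges now: 3
Op 5: add_edge(B, D). Edges now: 4
Op 6: add_edge(A, D). Edges now: 5
Op 7: add_edge(E, D). Edges now: 6
Compute levels (Kahn BFS):
  sources (in-degree 0): A, B, F
  process A: level=0
    A->D: in-degree(D)=3, level(D)>=1
    A->E: in-degree(E)=0, level(E)=1, enqueue
  process B: level=0
    B->D: in-degree(D)=2, level(D)>=1
  process F: level=0
    F->C: in-degree(C)=0, level(C)=1, enqueue
  process E: level=1
    E->D: in-degree(D)=1, level(D)>=2
  process C: level=1
    C->D: in-degree(D)=0, level(D)=2, enqueue
  process D: level=2
All levels: A:0, B:0, C:1, D:2, E:1, F:0

Answer: A:0, B:0, C:1, D:2, E:1, F:0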